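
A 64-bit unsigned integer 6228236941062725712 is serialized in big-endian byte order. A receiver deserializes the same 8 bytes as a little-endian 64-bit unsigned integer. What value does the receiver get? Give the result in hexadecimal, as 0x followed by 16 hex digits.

0x506002D17F246F56

6228236941062725712 in 64-bit hexadecimal is 0x566F247FD1026050.
Stored big-endian, the bytes at ascending addresses are 56 6F 24 7F D1 02 60 50.
Read back as little-endian, the first byte is least significant, giving 0x506002D17F246F56.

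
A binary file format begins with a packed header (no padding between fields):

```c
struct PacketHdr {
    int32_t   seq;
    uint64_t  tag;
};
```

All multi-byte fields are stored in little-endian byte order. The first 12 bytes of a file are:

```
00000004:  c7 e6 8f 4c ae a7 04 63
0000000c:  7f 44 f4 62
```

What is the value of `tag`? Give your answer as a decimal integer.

7130399423947122606

`tag` follows `seq` (4 bytes), so it starts at byte offset 4 and occupies 8 bytes.
Bytes at offsets 4..11: AE A7 04 63 7F 44 F4 62.
In little-endian order the low byte comes first in memory.
Reassemble most-significant byte first: 62 F4 44 7F 63 04 A7 AE → 0x62F4447F6304A7AE.
0x62F4447F6304A7AE = 7130399423947122606.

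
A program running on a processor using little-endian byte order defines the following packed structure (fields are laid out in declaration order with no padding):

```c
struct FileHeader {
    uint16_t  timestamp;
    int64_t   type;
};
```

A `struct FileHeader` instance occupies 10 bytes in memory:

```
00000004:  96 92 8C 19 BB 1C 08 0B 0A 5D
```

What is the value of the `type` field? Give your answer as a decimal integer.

6704183124764072332

`type` follows `timestamp` (2 bytes), so it starts at byte offset 2 and occupies 8 bytes.
Bytes at offsets 2..9: 8C 19 BB 1C 08 0B 0A 5D.
Little-endian: lowest address holds the least-significant byte.
Reassemble most-significant byte first: 5D 0A 0B 08 1C BB 19 8C → 0x5D0A0B081CBB198C.
0x5D0A0B081CBB198C = 6704183124764072332.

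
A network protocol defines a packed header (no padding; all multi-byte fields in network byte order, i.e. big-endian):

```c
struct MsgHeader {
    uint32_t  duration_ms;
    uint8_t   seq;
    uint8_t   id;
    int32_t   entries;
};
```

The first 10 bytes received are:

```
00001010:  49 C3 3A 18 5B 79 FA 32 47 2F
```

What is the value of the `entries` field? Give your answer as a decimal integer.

-97368273

`entries` follows `duration_ms` (4 B), `seq` (1 B), `id` (1 B), so it starts at offset 4 + 1 + 1 = 6 and occupies 4 bytes.
Bytes at offsets 6..9: FA 32 47 2F.
In big-endian order the high byte comes first in memory.
The bytes are already most-significant first: 0xFA32472F.
Top bit is set, so as a signed 32-bit value this is 0xFA32472F − 2^32 = -97368273.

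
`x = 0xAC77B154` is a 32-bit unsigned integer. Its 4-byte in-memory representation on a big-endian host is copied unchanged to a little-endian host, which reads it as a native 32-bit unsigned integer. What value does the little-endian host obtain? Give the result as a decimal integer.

Stored big-endian, the bytes at ascending addresses are AC 77 B1 54.
Read back as little-endian, the first byte is least significant, giving 0x54B177AC.
0x54B177AC = 1420916652.

1420916652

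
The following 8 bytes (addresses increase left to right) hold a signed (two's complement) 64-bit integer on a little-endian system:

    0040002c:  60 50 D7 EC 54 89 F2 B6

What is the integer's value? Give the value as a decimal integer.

-5263994016598896544

In little-endian order the low byte comes first in memory.
Reassemble most-significant byte first: B6 F2 89 54 EC D7 50 60 → 0xB6F28954ECD75060.
Top bit is set, so as a signed 64-bit value this is 0xB6F28954ECD75060 − 2^64 = -5263994016598896544.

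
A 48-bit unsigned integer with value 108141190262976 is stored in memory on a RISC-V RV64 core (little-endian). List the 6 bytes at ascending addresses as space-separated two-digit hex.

C0 30 3B 95 5A 62

108141190262976 in hexadecimal, padded to 48 bits, is 0x625A953B30C0.
Split into bytes (most-significant first): 62 5A 95 3B 30 C0.
Little-endian stores the least-significant byte at the lowest address.
So at ascending addresses the bytes are C0 30 3B 95 5A 62.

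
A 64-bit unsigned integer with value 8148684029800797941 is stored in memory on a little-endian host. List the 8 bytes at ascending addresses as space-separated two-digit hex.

F5 D6 2C 97 F3 F0 15 71

8148684029800797941 in hexadecimal, padded to 64 bits, is 0x7115F0F3972CD6F5.
Split into bytes (most-significant first): 71 15 F0 F3 97 2C D6 F5.
In little-endian order the low byte comes first in memory.
So at ascending addresses the bytes are F5 D6 2C 97 F3 F0 15 71.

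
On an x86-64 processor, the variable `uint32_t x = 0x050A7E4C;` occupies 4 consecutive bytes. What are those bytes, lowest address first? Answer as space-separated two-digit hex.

Split into bytes (most-significant first): 05 0A 7E 4C.
In little-endian order the low byte comes first in memory.
So at ascending addresses the bytes are 4C 7E 0A 05.

4C 7E 0A 05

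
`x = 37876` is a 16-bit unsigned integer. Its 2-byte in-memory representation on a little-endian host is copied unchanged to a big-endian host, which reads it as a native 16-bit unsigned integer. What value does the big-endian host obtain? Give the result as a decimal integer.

62611

37876 in 16-bit hexadecimal is 0x93F4.
Stored little-endian, the bytes at ascending addresses are F4 93.
Read back as big-endian, the last byte is least significant, giving 0xF493.
0xF493 = 62611.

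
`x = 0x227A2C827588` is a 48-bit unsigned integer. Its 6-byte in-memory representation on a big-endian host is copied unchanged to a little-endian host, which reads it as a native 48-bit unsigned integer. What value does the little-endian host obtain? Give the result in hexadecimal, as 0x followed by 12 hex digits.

Stored big-endian, the bytes at ascending addresses are 22 7A 2C 82 75 88.
Read back as little-endian, the first byte is least significant, giving 0x8875822C7A22.

0x8875822C7A22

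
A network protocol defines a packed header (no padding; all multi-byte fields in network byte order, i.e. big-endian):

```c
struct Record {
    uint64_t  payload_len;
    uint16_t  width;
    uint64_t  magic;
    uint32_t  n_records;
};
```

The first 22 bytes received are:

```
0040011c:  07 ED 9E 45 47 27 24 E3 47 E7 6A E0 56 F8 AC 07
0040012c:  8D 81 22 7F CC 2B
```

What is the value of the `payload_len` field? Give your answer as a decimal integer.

`payload_len` is the first field, at byte offset 0, occupying 8 bytes.
Bytes at offsets 0..7: 07 ED 9E 45 47 27 24 E3.
Big-endian: lowest address holds the most-significant byte.
The bytes are already most-significant first: 0x07ED9E45472724E3.
0x07ED9E45472724E3 = 571286748129600739.

571286748129600739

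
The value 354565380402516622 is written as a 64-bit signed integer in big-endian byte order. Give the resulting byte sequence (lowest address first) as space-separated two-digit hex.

354565380402516622 in hexadecimal, padded to 64 bits, is 0x04EBAB55BC8B128E.
Split into bytes (most-significant first): 04 EB AB 55 BC 8B 12 8E.
Big-endian stores the most-significant byte at the lowest address.
So the memory order matches the most-significant-first order: 04 EB AB 55 BC 8B 12 8E.

04 EB AB 55 BC 8B 12 8E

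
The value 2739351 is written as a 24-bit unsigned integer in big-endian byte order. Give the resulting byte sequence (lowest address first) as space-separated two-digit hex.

29 CC 97

2739351 in hexadecimal, padded to 24 bits, is 0x29CC97.
Split into bytes (most-significant first): 29 CC 97.
Big-endian stores the most-significant byte at the lowest address.
So the memory order matches the most-significant-first order: 29 CC 97.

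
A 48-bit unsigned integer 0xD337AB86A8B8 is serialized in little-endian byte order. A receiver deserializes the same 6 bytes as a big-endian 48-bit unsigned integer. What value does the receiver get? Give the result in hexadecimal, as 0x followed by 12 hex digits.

Stored little-endian, the bytes at ascending addresses are B8 A8 86 AB 37 D3.
Read back as big-endian, the last byte is least significant, giving 0xB8A886AB37D3.

0xB8A886AB37D3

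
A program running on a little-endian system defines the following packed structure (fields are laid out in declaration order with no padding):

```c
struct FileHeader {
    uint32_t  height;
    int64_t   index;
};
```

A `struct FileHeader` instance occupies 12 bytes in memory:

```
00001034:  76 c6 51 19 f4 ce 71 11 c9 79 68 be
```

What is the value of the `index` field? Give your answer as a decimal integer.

-4726393904437276940

`index` follows `height` (4 bytes), so it starts at byte offset 4 and occupies 8 bytes.
Bytes at offsets 4..11: F4 CE 71 11 C9 79 68 BE.
Little-endian stores the least-significant byte at the lowest address.
Reassemble most-significant byte first: BE 68 79 C9 11 71 CE F4 → 0xBE6879C91171CEF4.
Top bit is set, so as a signed 64-bit value this is 0xBE6879C91171CEF4 − 2^64 = -4726393904437276940.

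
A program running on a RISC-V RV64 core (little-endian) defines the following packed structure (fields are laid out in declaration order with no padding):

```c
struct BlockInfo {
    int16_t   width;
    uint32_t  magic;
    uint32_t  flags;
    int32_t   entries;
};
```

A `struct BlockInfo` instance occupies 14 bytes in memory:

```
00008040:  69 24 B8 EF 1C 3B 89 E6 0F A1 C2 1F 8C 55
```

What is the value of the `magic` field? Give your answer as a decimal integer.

991752120

`magic` follows `width` (2 bytes), so it starts at byte offset 2 and occupies 4 bytes.
Bytes at offsets 2..5: B8 EF 1C 3B.
In little-endian order the low byte comes first in memory.
Reassemble most-significant byte first: 3B 1C EF B8 → 0x3B1CEFB8.
0x3B1CEFB8 = 991752120.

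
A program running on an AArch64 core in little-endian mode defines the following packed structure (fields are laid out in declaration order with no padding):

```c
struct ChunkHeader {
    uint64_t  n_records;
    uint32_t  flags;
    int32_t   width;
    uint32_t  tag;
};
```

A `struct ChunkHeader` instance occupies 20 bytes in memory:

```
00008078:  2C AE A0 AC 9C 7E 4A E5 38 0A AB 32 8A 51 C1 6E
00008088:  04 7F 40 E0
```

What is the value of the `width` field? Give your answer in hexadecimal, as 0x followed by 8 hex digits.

0x6EC1518A

`width` follows `n_records` (8 B), `flags` (4 B), so it starts at offset 8 + 4 = 12 and occupies 4 bytes.
Bytes at offsets 12..15: 8A 51 C1 6E.
Little-endian: lowest address holds the least-significant byte.
Reassemble most-significant byte first: 6E C1 51 8A → 0x6EC1518A.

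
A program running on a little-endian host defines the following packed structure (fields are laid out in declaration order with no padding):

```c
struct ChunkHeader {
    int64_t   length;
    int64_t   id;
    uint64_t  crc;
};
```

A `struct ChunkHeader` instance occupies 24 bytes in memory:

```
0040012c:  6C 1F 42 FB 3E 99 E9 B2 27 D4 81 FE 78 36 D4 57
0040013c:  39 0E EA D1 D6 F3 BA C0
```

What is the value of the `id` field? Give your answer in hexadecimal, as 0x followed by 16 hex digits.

`id` follows `length` (8 bytes), so it starts at byte offset 8 and occupies 8 bytes.
Bytes at offsets 8..15: 27 D4 81 FE 78 36 D4 57.
In little-endian order the low byte comes first in memory.
Reassemble most-significant byte first: 57 D4 36 78 FE 81 D4 27 → 0x57D43678FE81D427.

0x57D43678FE81D427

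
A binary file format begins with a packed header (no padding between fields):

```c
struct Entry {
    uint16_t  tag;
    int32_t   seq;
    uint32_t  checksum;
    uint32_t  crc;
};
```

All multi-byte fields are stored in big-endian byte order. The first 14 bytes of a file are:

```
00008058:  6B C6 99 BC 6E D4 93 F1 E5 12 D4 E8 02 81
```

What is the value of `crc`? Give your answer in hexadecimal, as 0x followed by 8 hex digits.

`crc` follows `tag` (2 B), `seq` (4 B), `checksum` (4 B), so it starts at offset 2 + 4 + 4 = 10 and occupies 4 bytes.
Bytes at offsets 10..13: D4 E8 02 81.
In big-endian order the high byte comes first in memory.
The bytes are already most-significant first: 0xD4E80281.

0xD4E80281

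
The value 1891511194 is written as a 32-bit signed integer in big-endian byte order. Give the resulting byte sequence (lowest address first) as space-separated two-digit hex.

70 BE 2B 9A

1891511194 in hexadecimal, padded to 32 bits, is 0x70BE2B9A.
Split into bytes (most-significant first): 70 BE 2B 9A.
In big-endian order the high byte comes first in memory.
So the memory order matches the most-significant-first order: 70 BE 2B 9A.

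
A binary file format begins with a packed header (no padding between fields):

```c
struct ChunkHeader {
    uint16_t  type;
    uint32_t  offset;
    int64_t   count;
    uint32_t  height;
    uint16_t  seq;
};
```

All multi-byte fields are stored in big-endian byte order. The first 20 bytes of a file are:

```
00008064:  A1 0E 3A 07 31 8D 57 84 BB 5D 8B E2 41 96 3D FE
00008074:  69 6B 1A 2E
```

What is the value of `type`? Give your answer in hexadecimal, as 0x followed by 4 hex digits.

0xA10E

`type` is the first field, at byte offset 0, occupying 2 bytes.
Bytes at offsets 0..1: A1 0E.
Big-endian stores the most-significant byte at the lowest address.
The bytes are already most-significant first: 0xA10E.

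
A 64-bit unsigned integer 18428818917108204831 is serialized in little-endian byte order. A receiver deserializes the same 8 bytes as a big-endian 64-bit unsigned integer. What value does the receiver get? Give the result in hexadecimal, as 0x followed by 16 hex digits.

18428818917108204831 in 64-bit hexadecimal is 0xFFC0512A403BC51F.
Stored little-endian, the bytes at ascending addresses are 1F C5 3B 40 2A 51 C0 FF.
Read back as big-endian, the last byte is least significant, giving 0x1FC53B402A51C0FF.

0x1FC53B402A51C0FF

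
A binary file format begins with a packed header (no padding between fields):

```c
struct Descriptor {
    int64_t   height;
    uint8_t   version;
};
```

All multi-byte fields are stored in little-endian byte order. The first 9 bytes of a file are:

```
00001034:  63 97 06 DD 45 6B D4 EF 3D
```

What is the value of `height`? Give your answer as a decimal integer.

-1165188455777003677

`height` is the first field, at byte offset 0, occupying 8 bytes.
Bytes at offsets 0..7: 63 97 06 DD 45 6B D4 EF.
In little-endian order the low byte comes first in memory.
Reassemble most-significant byte first: EF D4 6B 45 DD 06 97 63 → 0xEFD46B45DD069763.
Top bit is set, so as a signed 64-bit value this is 0xEFD46B45DD069763 − 2^64 = -1165188455777003677.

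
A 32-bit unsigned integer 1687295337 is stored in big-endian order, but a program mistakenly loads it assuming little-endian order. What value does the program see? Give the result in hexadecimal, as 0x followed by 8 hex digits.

1687295337 in 32-bit hexadecimal is 0x64921569.
Stored big-endian, the bytes at ascending addresses are 64 92 15 69.
Read back as little-endian, the first byte is least significant, giving 0x69159264.

0x69159264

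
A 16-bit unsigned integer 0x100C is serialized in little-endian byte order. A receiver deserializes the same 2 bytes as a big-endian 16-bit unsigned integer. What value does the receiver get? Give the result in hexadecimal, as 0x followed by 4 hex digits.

Stored little-endian, the bytes at ascending addresses are 0C 10.
Read back as big-endian, the last byte is least significant, giving 0x0C10.

0x0C10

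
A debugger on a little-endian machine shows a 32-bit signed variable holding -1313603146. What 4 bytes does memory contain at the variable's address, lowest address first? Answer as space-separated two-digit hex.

B6 01 B4 B1

Two's complement of -1313603146 in 32 bits: 1313603146 = 0x4E4BFE4A; invert → 0xB1B401B5; add 1 → 0xB1B401B6.
Split into bytes (most-significant first): B1 B4 01 B6.
Little-endian: lowest address holds the least-significant byte.
So at ascending addresses the bytes are B6 01 B4 B1.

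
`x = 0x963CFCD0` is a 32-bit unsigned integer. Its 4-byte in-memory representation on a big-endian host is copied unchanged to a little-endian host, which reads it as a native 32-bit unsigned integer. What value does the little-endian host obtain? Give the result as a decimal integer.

Stored big-endian, the bytes at ascending addresses are 96 3C FC D0.
Read back as little-endian, the first byte is least significant, giving 0xD0FC3C96.
0xD0FC3C96 = 3506191510.

3506191510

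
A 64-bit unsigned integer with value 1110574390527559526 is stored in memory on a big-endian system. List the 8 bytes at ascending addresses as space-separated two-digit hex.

1110574390527559526 in hexadecimal, padded to 64 bits, is 0x0F698D862C0A8766.
Split into bytes (most-significant first): 0F 69 8D 86 2C 0A 87 66.
Big-endian: lowest address holds the most-significant byte.
So the memory order matches the most-significant-first order: 0F 69 8D 86 2C 0A 87 66.

0F 69 8D 86 2C 0A 87 66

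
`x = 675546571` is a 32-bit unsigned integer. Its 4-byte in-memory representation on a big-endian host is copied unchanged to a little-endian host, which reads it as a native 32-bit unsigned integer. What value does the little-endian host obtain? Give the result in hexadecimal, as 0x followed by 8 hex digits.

675546571 in 32-bit hexadecimal is 0x284405CB.
Stored big-endian, the bytes at ascending addresses are 28 44 05 CB.
Read back as little-endian, the first byte is least significant, giving 0xCB054428.

0xCB054428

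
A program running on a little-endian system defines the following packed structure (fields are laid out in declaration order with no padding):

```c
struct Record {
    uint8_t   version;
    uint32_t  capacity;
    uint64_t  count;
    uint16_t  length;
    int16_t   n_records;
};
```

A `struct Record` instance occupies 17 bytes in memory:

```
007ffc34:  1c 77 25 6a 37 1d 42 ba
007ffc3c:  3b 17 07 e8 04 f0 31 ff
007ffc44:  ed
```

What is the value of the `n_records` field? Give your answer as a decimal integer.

-4609

`n_records` follows `version` (1 B), `capacity` (4 B), `count` (8 B), `length` (2 B), so it starts at offset 1 + 4 + 8 + 2 = 15 and occupies 2 bytes.
Bytes at offsets 15..16: FF ED.
In little-endian order the low byte comes first in memory.
Reassemble most-significant byte first: ED FF → 0xEDFF.
Top bit is set, so as a signed 16-bit value this is 0xEDFF − 2^16 = -4609.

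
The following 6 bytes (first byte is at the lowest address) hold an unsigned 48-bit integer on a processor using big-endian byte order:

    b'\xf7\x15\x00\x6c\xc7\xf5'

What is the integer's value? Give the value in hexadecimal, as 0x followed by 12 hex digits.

0xF715006CC7F5

Big-endian: lowest address holds the most-significant byte.
The bytes are already most-significant first: 0xF715006CC7F5.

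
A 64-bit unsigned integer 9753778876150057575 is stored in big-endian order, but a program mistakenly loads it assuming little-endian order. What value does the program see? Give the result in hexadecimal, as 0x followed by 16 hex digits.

0x670AA2CA35625C87

9753778876150057575 in 64-bit hexadecimal is 0x875C6235CAA20A67.
Stored big-endian, the bytes at ascending addresses are 87 5C 62 35 CA A2 0A 67.
Read back as little-endian, the first byte is least significant, giving 0x670AA2CA35625C87.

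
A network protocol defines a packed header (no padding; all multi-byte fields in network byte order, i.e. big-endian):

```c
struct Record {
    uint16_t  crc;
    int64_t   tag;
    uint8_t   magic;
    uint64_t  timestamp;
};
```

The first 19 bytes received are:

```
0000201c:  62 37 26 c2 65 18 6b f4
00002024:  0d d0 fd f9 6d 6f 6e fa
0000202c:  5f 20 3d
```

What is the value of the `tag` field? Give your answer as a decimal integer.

2792905874487905744

`tag` follows `crc` (2 bytes), so it starts at byte offset 2 and occupies 8 bytes.
Bytes at offsets 2..9: 26 C2 65 18 6B F4 0D D0.
Big-endian stores the most-significant byte at the lowest address.
The bytes are already most-significant first: 0x26C265186BF40DD0.
0x26C265186BF40DD0 = 2792905874487905744.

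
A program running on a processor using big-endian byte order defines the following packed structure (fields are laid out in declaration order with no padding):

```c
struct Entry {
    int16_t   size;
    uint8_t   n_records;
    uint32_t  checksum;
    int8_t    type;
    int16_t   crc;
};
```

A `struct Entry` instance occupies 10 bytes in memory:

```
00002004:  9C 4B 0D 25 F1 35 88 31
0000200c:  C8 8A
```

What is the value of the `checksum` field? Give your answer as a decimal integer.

`checksum` follows `size` (2 B), `n_records` (1 B), so it starts at offset 2 + 1 = 3 and occupies 4 bytes.
Bytes at offsets 3..6: 25 F1 35 88.
In big-endian order the high byte comes first in memory.
The bytes are already most-significant first: 0x25F13588.
0x25F13588 = 636564872.

636564872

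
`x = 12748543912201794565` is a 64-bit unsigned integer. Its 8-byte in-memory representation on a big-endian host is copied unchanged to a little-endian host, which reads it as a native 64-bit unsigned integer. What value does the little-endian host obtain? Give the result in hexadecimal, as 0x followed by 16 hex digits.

0x05B441BA24EDEBB0

12748543912201794565 in 64-bit hexadecimal is 0xB0EBED24BA41B405.
Stored big-endian, the bytes at ascending addresses are B0 EB ED 24 BA 41 B4 05.
Read back as little-endian, the first byte is least significant, giving 0x05B441BA24EDEBB0.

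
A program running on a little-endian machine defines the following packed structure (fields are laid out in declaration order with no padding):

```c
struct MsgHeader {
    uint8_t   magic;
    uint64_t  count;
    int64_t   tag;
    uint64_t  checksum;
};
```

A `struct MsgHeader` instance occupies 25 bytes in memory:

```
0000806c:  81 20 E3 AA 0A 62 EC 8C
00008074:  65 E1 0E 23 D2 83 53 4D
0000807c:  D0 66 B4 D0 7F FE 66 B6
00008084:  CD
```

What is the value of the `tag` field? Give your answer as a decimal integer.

-3436999114982486303

`tag` follows `magic` (1 B), `count` (8 B), so it starts at offset 1 + 8 = 9 and occupies 8 bytes.
Bytes at offsets 9..16: E1 0E 23 D2 83 53 4D D0.
In little-endian order the low byte comes first in memory.
Reassemble most-significant byte first: D0 4D 53 83 D2 23 0E E1 → 0xD04D5383D2230EE1.
Top bit is set, so as a signed 64-bit value this is 0xD04D5383D2230EE1 − 2^64 = -3436999114982486303.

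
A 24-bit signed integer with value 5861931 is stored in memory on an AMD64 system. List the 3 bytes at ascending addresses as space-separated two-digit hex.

5861931 in hexadecimal, padded to 24 bits, is 0x59722B.
Split into bytes (most-significant first): 59 72 2B.
In little-endian order the low byte comes first in memory.
So at ascending addresses the bytes are 2B 72 59.

2B 72 59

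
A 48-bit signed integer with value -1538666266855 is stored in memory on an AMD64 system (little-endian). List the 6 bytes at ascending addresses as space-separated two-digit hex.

19 FF 57 C0 99 FE

Two's complement of -1538666266855 in 48 bits: 1538666266855 = 0x01663FA800E7; invert → 0xFE99C057FF18; add 1 → 0xFE99C057FF19.
Split into bytes (most-significant first): FE 99 C0 57 FF 19.
In little-endian order the low byte comes first in memory.
So at ascending addresses the bytes are 19 FF 57 C0 99 FE.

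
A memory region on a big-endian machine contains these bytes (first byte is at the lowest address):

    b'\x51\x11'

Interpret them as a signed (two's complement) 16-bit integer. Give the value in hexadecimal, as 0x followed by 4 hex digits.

In big-endian order the high byte comes first in memory.
The bytes are already most-significant first: 0x5111.

0x5111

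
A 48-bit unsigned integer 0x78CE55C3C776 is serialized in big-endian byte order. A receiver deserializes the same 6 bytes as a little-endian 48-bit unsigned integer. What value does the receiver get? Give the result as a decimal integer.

Stored big-endian, the bytes at ascending addresses are 78 CE 55 C3 C7 76.
Read back as little-endian, the first byte is least significant, giving 0x76C7C355CE78.
0x76C7C355CE78 = 130600347750008.

130600347750008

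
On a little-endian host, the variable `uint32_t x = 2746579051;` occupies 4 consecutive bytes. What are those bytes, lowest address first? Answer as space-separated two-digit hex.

6B 78 B5 A3

2746579051 in hexadecimal, padded to 32 bits, is 0xA3B5786B.
Split into bytes (most-significant first): A3 B5 78 6B.
In little-endian order the low byte comes first in memory.
So at ascending addresses the bytes are 6B 78 B5 A3.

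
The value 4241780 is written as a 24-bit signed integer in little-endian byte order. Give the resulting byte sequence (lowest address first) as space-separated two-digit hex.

74 B9 40

4241780 in hexadecimal, padded to 24 bits, is 0x40B974.
Split into bytes (most-significant first): 40 B9 74.
In little-endian order the low byte comes first in memory.
So at ascending addresses the bytes are 74 B9 40.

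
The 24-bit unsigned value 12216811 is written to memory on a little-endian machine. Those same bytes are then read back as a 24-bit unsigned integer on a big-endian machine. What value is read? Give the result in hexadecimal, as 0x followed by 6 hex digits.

0xEB69BA

12216811 in 24-bit hexadecimal is 0xBA69EB.
Stored little-endian, the bytes at ascending addresses are EB 69 BA.
Read back as big-endian, the last byte is least significant, giving 0xEB69BA.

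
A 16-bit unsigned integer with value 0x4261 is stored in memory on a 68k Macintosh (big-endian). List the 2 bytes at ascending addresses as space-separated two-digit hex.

42 61

Split into bytes (most-significant first): 42 61.
Big-endian stores the most-significant byte at the lowest address.
So the memory order matches the most-significant-first order: 42 61.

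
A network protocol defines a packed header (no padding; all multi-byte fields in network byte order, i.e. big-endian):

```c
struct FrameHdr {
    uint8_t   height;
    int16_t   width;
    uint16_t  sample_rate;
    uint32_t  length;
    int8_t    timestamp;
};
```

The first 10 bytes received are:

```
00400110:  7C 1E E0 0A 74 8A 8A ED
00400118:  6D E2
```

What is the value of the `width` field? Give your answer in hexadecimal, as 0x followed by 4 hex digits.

`width` follows `height` (1 byte), so it starts at byte offset 1 and occupies 2 bytes.
Bytes at offsets 1..2: 1E E0.
In big-endian order the high byte comes first in memory.
The bytes are already most-significant first: 0x1EE0.

0x1EE0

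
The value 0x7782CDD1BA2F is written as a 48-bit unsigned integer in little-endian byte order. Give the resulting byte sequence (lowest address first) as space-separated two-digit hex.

Split into bytes (most-significant first): 77 82 CD D1 BA 2F.
In little-endian order the low byte comes first in memory.
So at ascending addresses the bytes are 2F BA D1 CD 82 77.

2F BA D1 CD 82 77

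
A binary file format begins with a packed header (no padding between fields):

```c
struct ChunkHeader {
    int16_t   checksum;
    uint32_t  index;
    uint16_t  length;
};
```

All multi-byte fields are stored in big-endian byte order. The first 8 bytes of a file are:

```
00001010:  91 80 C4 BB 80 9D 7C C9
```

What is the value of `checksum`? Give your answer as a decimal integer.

`checksum` is the first field, at byte offset 0, occupying 2 bytes.
Bytes at offsets 0..1: 91 80.
In big-endian order the high byte comes first in memory.
The bytes are already most-significant first: 0x9180.
Top bit is set, so as a signed 16-bit value this is 0x9180 − 2^16 = -28288.

-28288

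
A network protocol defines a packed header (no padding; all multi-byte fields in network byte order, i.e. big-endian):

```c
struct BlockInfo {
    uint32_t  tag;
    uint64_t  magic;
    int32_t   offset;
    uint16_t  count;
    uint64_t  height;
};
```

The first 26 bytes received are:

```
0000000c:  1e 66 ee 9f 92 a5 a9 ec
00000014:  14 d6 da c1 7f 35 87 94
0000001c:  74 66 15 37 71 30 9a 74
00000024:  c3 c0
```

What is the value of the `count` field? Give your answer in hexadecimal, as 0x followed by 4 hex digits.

`count` follows `tag` (4 B), `magic` (8 B), `offset` (4 B), so it starts at offset 4 + 8 + 4 = 16 and occupies 2 bytes.
Bytes at offsets 16..17: 74 66.
Big-endian: lowest address holds the most-significant byte.
The bytes are already most-significant first: 0x7466.

0x7466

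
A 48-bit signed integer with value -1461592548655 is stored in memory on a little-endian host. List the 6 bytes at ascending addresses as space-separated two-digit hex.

Two's complement of -1461592548655 in 48 bits: 1461592548655 = 0x01544DB4652F; invert → 0xFEABB24B9AD0; add 1 → 0xFEABB24B9AD1.
Split into bytes (most-significant first): FE AB B2 4B 9A D1.
In little-endian order the low byte comes first in memory.
So at ascending addresses the bytes are D1 9A 4B B2 AB FE.

D1 9A 4B B2 AB FE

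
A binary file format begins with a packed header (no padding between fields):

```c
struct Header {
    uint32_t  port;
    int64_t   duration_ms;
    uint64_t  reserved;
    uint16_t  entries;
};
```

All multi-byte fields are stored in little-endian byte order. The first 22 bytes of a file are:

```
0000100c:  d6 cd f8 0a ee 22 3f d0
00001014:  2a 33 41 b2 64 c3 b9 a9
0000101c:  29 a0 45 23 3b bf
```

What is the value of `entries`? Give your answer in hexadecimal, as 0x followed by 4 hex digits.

0xBF3B

`entries` follows `port` (4 B), `duration_ms` (8 B), `reserved` (8 B), so it starts at offset 4 + 8 + 8 = 20 and occupies 2 bytes.
Bytes at offsets 20..21: 3B BF.
Little-endian stores the least-significant byte at the lowest address.
Reassemble most-significant byte first: BF 3B → 0xBF3B.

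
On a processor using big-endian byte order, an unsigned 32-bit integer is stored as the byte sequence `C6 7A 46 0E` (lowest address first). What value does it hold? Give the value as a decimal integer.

Big-endian: lowest address holds the most-significant byte.
The bytes are already most-significant first: 0xC67A460E.
0xC67A460E = 3329902094.

3329902094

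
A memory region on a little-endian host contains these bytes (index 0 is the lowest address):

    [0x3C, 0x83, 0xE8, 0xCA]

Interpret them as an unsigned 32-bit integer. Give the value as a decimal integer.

3404235580

In little-endian order the low byte comes first in memory.
Reassemble most-significant byte first: CA E8 83 3C → 0xCAE8833C.
0xCAE8833C = 3404235580.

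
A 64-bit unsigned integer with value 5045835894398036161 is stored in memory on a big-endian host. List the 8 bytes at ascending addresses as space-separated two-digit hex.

5045835894398036161 in hexadecimal, padded to 64 bits, is 0x460669031082A8C1.
Split into bytes (most-significant first): 46 06 69 03 10 82 A8 C1.
Big-endian stores the most-significant byte at the lowest address.
So the memory order matches the most-significant-first order: 46 06 69 03 10 82 A8 C1.

46 06 69 03 10 82 A8 C1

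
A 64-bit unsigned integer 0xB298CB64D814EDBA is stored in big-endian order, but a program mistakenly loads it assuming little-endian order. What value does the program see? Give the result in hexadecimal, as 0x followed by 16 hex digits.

0xBAED14D864CB98B2

Stored big-endian, the bytes at ascending addresses are B2 98 CB 64 D8 14 ED BA.
Read back as little-endian, the first byte is least significant, giving 0xBAED14D864CB98B2.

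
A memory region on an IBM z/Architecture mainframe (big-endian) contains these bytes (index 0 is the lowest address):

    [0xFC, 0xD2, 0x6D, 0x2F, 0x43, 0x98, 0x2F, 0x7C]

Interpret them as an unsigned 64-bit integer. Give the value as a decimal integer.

Big-endian stores the most-significant byte at the lowest address.
The bytes are already most-significant first: 0xFCD26D2F43982F7C.
0xFCD26D2F43982F7C = 18217743492432015228.

18217743492432015228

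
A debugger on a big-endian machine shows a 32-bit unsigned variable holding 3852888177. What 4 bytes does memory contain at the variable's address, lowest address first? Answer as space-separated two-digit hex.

3852888177 in hexadecimal, padded to 32 bits, is 0xE5A66871.
Split into bytes (most-significant first): E5 A6 68 71.
In big-endian order the high byte comes first in memory.
So the memory order matches the most-significant-first order: E5 A6 68 71.

E5 A6 68 71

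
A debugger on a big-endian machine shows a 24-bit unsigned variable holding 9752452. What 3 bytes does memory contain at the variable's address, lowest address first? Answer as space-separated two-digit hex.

94 CF 84

9752452 in hexadecimal, padded to 24 bits, is 0x94CF84.
Split into bytes (most-significant first): 94 CF 84.
Big-endian stores the most-significant byte at the lowest address.
So the memory order matches the most-significant-first order: 94 CF 84.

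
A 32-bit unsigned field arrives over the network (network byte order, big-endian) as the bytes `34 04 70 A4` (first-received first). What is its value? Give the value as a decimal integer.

872706212

Big-endian stores the most-significant byte at the lowest address.
The bytes are already most-significant first: 0x340470A4.
0x340470A4 = 872706212.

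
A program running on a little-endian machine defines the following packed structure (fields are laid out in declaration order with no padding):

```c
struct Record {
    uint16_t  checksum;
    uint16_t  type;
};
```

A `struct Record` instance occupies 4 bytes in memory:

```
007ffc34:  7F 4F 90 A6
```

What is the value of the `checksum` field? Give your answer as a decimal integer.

20351

`checksum` is the first field, at byte offset 0, occupying 2 bytes.
Bytes at offsets 0..1: 7F 4F.
Little-endian stores the least-significant byte at the lowest address.
Reassemble most-significant byte first: 4F 7F → 0x4F7F.
0x4F7F = 20351.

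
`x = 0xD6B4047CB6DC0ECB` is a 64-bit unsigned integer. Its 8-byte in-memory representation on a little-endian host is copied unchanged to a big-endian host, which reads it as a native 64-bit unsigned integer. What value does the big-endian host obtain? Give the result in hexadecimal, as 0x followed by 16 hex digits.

0xCB0EDCB67C04B4D6

Stored little-endian, the bytes at ascending addresses are CB 0E DC B6 7C 04 B4 D6.
Read back as big-endian, the last byte is least significant, giving 0xCB0EDCB67C04B4D6.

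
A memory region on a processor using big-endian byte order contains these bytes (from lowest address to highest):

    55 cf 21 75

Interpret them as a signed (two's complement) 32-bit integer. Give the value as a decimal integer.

In big-endian order the high byte comes first in memory.
The bytes are already most-significant first: 0x55CF2175.
0x55CF2175 = 1439637877.

1439637877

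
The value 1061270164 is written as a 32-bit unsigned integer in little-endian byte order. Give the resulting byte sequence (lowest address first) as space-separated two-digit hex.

94 B2 41 3F

1061270164 in hexadecimal, padded to 32 bits, is 0x3F41B294.
Split into bytes (most-significant first): 3F 41 B2 94.
In little-endian order the low byte comes first in memory.
So at ascending addresses the bytes are 94 B2 41 3F.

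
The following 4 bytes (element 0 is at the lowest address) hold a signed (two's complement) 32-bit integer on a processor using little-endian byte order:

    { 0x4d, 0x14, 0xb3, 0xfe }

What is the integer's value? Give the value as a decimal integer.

-21818291

In little-endian order the low byte comes first in memory.
Reassemble most-significant byte first: FE B3 14 4D → 0xFEB3144D.
Top bit is set, so as a signed 32-bit value this is 0xFEB3144D − 2^32 = -21818291.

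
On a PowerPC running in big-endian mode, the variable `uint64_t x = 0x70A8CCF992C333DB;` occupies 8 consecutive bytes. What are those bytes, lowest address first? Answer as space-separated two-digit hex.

Split into bytes (most-significant first): 70 A8 CC F9 92 C3 33 DB.
Big-endian stores the most-significant byte at the lowest address.
So the memory order matches the most-significant-first order: 70 A8 CC F9 92 C3 33 DB.

70 A8 CC F9 92 C3 33 DB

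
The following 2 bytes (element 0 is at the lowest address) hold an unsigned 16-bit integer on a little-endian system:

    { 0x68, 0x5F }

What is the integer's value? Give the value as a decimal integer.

Little-endian: lowest address holds the least-significant byte.
Reassemble most-significant byte first: 5F 68 → 0x5F68.
0x5F68 = 24424.

24424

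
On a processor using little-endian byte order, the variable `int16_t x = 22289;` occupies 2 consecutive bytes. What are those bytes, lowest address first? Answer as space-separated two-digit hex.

22289 in hexadecimal, padded to 16 bits, is 0x5711.
Split into bytes (most-significant first): 57 11.
In little-endian order the low byte comes first in memory.
So at ascending addresses the bytes are 11 57.

11 57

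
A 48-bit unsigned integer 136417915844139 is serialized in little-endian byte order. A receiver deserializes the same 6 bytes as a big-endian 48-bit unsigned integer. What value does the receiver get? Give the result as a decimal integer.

136417915844139 in 48-bit hexadecimal is 0x7C12456A362B.
Stored little-endian, the bytes at ascending addresses are 2B 36 6A 45 12 7C.
Read back as big-endian, the last byte is least significant, giving 0x2B366A45127C.
0x2B366A45127C = 47512711139964.

47512711139964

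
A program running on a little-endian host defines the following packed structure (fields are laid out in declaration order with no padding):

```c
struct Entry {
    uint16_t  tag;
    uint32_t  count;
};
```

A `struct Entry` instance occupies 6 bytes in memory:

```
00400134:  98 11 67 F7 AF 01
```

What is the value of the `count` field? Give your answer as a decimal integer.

28309351

`count` follows `tag` (2 bytes), so it starts at byte offset 2 and occupies 4 bytes.
Bytes at offsets 2..5: 67 F7 AF 01.
Little-endian: lowest address holds the least-significant byte.
Reassemble most-significant byte first: 01 AF F7 67 → 0x01AFF767.
0x01AFF767 = 28309351.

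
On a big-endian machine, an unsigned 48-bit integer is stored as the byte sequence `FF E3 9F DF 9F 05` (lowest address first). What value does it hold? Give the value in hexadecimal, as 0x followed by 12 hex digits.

In big-endian order the high byte comes first in memory.
The bytes are already most-significant first: 0xFFE39FDF9F05.

0xFFE39FDF9F05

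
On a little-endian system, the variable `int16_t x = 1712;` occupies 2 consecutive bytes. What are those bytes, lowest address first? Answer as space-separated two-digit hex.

1712 in hexadecimal, padded to 16 bits, is 0x06B0.
Split into bytes (most-significant first): 06 B0.
Little-endian stores the least-significant byte at the lowest address.
So at ascending addresses the bytes are B0 06.

B0 06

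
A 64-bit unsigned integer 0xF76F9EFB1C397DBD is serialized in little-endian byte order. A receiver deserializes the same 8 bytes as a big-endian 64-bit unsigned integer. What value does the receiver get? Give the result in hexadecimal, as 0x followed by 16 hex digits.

0xBD7D391CFB9E6FF7

Stored little-endian, the bytes at ascending addresses are BD 7D 39 1C FB 9E 6F F7.
Read back as big-endian, the last byte is least significant, giving 0xBD7D391CFB9E6FF7.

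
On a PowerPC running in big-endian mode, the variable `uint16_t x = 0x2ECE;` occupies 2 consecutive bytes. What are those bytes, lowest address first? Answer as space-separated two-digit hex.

2E CE

Split into bytes (most-significant first): 2E CE.
Big-endian stores the most-significant byte at the lowest address.
So the memory order matches the most-significant-first order: 2E CE.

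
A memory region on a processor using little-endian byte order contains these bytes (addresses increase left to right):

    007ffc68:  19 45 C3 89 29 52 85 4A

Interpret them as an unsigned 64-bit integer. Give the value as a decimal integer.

5369788469067597081

Little-endian stores the least-significant byte at the lowest address.
Reassemble most-significant byte first: 4A 85 52 29 89 C3 45 19 → 0x4A85522989C34519.
0x4A85522989C34519 = 5369788469067597081.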